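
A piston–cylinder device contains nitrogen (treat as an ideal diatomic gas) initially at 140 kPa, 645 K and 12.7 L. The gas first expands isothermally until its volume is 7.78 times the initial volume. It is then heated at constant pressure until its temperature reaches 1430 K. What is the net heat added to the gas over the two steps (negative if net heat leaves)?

11200 J

n = P₁V₁/(RT₁) = 140×12.7/(8.314×645) = 0.332 mol.
Step 1 — Isothermal: T stays 645 K; PV = const ⇒ V₂ = 98.8 L, P₂ = 18.0 kPa.
ΔU = 0 (ideal gas, T constant).
W = nRT ln(V₂/V₁) = 0.332×8.314×645×ln(7.78) = 3650 J.
Q = ΔU + W = 3650 J.
State after step 1: P = 18.0 kPa, V = 98.8 L, T = 645 K.
Step 2 — Isobaric: P stays 18.0 kPa; V/T = const ⇒ T₂ = 1430 K, V₂ = 219 L.
W = PΔV = 18.0×(219−98.8) kPa·L = 2160 J.
ΔU = nCvΔT = 0.332×20.8×(1430−645) = 5410 J.
Q = ΔU + W = nCpΔT = 7570 J.
Net over both steps: W = 5810 J, Q = 11200 J, ΔU = 5410 J.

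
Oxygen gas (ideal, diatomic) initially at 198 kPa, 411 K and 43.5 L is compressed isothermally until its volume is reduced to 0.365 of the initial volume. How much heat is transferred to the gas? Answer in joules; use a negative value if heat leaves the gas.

n = P₁V₁/(RT₁) = 198×43.5/(8.314×411) = 2.52 mol.
Isothermal: T stays 411 K; PV = const ⇒ V₂ = 15.9 L, P₂ = 542 kPa.
ΔU = 0 (ideal gas, T constant).
W = nRT ln(V₂/V₁) = 2.52×8.314×411×ln(0.365) = -8680 J.
Q = ΔU + W = -8680 J.

-8680 J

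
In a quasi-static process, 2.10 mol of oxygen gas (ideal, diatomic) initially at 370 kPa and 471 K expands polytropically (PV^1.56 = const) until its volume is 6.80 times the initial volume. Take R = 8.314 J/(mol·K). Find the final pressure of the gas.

V₁ = nRT₁/P₁ = 2.10×8.314×471/370 = 22.2 L.
Polytropic n=1.56: T₂ = T₁(V₁/V₂)^(n−1) = 471×(0.147)^0.56 = 161 K; P₂ = P₁(V₁/V₂)^n = 18.6 kPa.

18.6 kPa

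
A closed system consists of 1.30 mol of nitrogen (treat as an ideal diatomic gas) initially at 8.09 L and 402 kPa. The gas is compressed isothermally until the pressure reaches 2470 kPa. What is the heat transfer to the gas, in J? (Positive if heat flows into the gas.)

T₁ = P₁V₁/(nR) = 402×8.09/(1.30×8.314) = 301 K.
Isothermal: T stays 301 K; PV = const ⇒ V₂ = 1.32 L, P₂ = 2470 kPa.
ΔU = 0 (ideal gas, T constant).
W = nRT ln(V₂/V₁) = 1.30×8.314×301×ln(0.163) = -5900 J.
Q = ΔU + W = -5900 J.

-5900 J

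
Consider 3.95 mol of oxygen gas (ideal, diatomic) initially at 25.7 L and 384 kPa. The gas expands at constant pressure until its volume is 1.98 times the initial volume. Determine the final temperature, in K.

T₁ = P₁V₁/(nR) = 384×25.7/(3.95×8.314) = 301 K.
Isobaric: P stays 384 kPa; V/T = const ⇒ T₂ = 595 K, V₂ = 50.9 L.

595 K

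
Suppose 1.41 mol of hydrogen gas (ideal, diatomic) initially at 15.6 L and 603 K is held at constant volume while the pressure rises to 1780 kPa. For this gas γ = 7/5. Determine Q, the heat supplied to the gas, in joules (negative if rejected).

P₁ = nRT₁/V₁ = 1.41×8.314×603/15.6 = 453 kPa.
Isochoric: V stays 15.6 L; P/T = const ⇒ T₂ = 2370 K, P₂ = 1780 kPa.
W = 0 (no volume change).
ΔU = nCvΔT = 1.41×20.8×(2370−603) = 51700 J.
Q = ΔU = 51700 J.

51700 J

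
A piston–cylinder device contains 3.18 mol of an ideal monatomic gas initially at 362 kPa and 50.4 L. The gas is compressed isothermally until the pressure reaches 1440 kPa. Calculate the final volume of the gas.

12.7 L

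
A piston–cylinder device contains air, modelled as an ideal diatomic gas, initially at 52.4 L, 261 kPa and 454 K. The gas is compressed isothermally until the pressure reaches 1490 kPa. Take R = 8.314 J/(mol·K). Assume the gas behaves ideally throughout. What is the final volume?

9.18 L

Isothermal: T stays 454 K; PV = const ⇒ V₂ = 9.18 L, P₂ = 1490 kPa.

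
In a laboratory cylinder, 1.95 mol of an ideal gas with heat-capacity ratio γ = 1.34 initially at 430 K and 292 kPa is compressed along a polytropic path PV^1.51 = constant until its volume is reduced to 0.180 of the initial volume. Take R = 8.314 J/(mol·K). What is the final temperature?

V₁ = nRT₁/P₁ = 1.95×8.314×430/292 = 23.9 L.
Polytropic n=1.51: T₂ = T₁(V₁/V₂)^(n−1) = 430×(5.56)^0.51 = 1030 K; P₂ = P₁(V₁/V₂)^n = 3890 kPa.

1030 K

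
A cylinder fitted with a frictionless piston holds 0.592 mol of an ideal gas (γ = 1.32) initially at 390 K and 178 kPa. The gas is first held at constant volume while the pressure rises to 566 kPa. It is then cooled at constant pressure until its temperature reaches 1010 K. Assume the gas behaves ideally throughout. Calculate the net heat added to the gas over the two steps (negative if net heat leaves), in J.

V₁ = nRT₁/P₁ = 0.592×8.314×390/178 = 10.8 L.
Step 1 — Isochoric: V stays 10.8 L; P/T = const ⇒ T₂ = 1240 K, P₂ = 566 kPa.
W = 0 (no volume change).
ΔU = nCvΔT = 0.592×26.0×(1240−390) = 13100 J.
Q = ΔU = 13100 J.
State after step 1: P = 566 kPa, V = 10.8 L, T = 1240 K.
Step 2 — Isobaric: P stays 566 kPa; V/T = const ⇒ T₂ = 1010 K, V₂ = 8.78 L.
W = PΔV = 566×(8.78−10.8) kPa·L = -1130 J.
ΔU = nCvΔT = 0.592×26.0×(1010−1240) = -3540 J.
Q = ΔU + W = nCpΔT = -4670 J.
Net over both steps: W = -1130 J, Q = 8400 J, ΔU = 9540 J.

8400 J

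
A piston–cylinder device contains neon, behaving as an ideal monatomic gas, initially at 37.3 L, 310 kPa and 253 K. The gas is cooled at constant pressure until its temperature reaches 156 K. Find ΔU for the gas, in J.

n = P₁V₁/(RT₁) = 310×37.3/(8.314×253) = 5.50 mol.
Isobaric: P stays 310 kPa; V/T = const ⇒ T₂ = 156 K, V₂ = 23.0 L.
For an ideal gas ΔU = nCvΔT with Cv = (3/2)R = 12.5 J/(mol·K).
ΔU = 5.50×12.5×(156−253) = -6650 J.

-6650 J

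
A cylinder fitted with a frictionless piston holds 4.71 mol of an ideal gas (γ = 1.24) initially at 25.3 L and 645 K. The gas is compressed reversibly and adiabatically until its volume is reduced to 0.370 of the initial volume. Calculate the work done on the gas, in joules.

28400 J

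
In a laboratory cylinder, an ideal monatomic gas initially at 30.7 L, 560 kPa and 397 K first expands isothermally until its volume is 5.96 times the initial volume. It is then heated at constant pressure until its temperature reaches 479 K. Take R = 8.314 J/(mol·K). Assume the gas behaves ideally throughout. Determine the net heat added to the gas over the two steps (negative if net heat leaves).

39600 J

n = P₁V₁/(RT₁) = 560×30.7/(8.314×397) = 5.21 mol.
Step 1 — Isothermal: T stays 397 K; PV = const ⇒ V₂ = 183 L, P₂ = 94.0 kPa.
ΔU = 0 (ideal gas, T constant).
W = nRT ln(V₂/V₁) = 5.21×8.314×397×ln(5.96) = 30700 J.
Q = ΔU + W = 30700 J.
State after step 1: P = 94.0 kPa, V = 183 L, T = 397 K.
Step 2 — Isobaric: P stays 94.0 kPa; V/T = const ⇒ T₂ = 479 K, V₂ = 221 L.
W = PΔV = 94.0×(221−183) kPa·L = 3550 J.
ΔU = nCvΔT = 5.21×12.5×(479−397) = 5330 J.
Q = ΔU + W = nCpΔT = 8880 J.
Net over both steps: W = 34200 J, Q = 39600 J, ΔU = 5330 J.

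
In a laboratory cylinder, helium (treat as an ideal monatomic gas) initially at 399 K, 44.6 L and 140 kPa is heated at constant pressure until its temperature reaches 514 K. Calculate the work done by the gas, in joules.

n = P₁V₁/(RT₁) = 140×44.6/(8.314×399) = 1.88 mol.
Isobaric: P stays 140 kPa; V/T = const ⇒ T₂ = 514 K, V₂ = 57.5 L.
W = PΔV = 140×(57.5−44.6) kPa·L = 1800 J.

1800 J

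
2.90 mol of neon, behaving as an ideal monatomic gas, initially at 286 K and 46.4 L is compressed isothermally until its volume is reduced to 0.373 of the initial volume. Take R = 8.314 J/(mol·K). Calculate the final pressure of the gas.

398 kPa

P₁ = nRT₁/V₁ = 2.90×8.314×286/46.4 = 149 kPa.
Isothermal: T stays 286 K; PV = const ⇒ V₂ = 17.3 L, P₂ = 398 kPa.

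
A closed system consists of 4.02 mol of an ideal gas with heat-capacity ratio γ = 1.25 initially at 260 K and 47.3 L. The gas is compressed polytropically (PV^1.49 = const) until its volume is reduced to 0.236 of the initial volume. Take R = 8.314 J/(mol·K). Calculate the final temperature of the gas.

P₁ = nRT₁/V₁ = 4.02×8.314×260/47.3 = 184 kPa.
Polytropic n=1.49: T₂ = T₁(V₁/V₂)^(n−1) = 260×(4.24)^0.49 = 528 K; P₂ = P₁(V₁/V₂)^n = 1580 kPa.

528 K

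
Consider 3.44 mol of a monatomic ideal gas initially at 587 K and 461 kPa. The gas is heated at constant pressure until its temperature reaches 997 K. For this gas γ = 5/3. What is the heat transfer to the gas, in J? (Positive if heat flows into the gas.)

29300 J

V₁ = nRT₁/P₁ = 3.44×8.314×587/461 = 36.4 L.
Isobaric: P stays 461 kPa; V/T = const ⇒ T₂ = 997 K, V₂ = 61.9 L.
W = PΔV = 461×(61.9−36.4) kPa·L = 11700 J.
ΔU = nCvΔT = 3.44×12.5×(997−587) = 17600 J.
Q = ΔU + W = nCpΔT = 29300 J.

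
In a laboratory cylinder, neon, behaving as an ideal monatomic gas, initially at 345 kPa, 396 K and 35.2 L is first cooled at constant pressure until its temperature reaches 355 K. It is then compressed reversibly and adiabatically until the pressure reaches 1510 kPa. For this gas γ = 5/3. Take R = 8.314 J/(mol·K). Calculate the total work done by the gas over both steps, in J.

n = P₁V₁/(RT₁) = 345×35.2/(8.314×396) = 3.69 mol.
Step 1 — Isobaric: P stays 345 kPa; V/T = const ⇒ T₂ = 355 K, V₂ = 31.6 L.
W = PΔV = 345×(31.6−35.2) kPa·L = -1260 J.
ΔU = nCvΔT = 3.69×12.5×(355−396) = -1890 J.
Q = ΔU + W = nCpΔT = -3140 J.
State after step 1: P = 345 kPa, V = 31.6 L, T = 355 K.
Step 2 — Adiabatic: T₂/T₁ = (P₂/P₁)^((γ−1)/γ) ⇒ T₂ = 355×(4.38)^0.400 = 641 K; V₂ = 13.0 L.
ΔU = nCvΔT = 3.69×12.5×(641−355) = 13100 J.
Q = 0 for an adiabatic process, so W = −ΔU = -13100 J.
Net over both steps: W = -14400 J, Q = -3140 J, ΔU = 11300 J.

-14400 J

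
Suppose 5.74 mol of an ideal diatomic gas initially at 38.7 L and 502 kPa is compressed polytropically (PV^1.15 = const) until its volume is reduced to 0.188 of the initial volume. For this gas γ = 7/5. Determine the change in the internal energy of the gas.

T₁ = P₁V₁/(nR) = 502×38.7/(5.74×8.314) = 407 K.
Polytropic n=1.15: T₂ = T₁(V₁/V₂)^(n−1) = 407×(5.32)^0.15 = 523 K; P₂ = P₁(V₁/V₂)^n = 3430 kPa.
For an ideal gas ΔU = nCvΔT with Cv = (5/2)R = 20.8 J/(mol·K).
ΔU = 5.74×20.8×(523−407) = 13800 J.

13800 J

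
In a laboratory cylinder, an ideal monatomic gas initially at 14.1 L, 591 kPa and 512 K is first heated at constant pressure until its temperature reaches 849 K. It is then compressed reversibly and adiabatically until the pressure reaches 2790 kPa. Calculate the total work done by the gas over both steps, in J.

-12300 J

n = P₁V₁/(RT₁) = 591×14.1/(8.314×512) = 1.96 mol.
Step 1 — Isobaric: P stays 591 kPa; V/T = const ⇒ T₂ = 849 K, V₂ = 23.4 L.
W = PΔV = 591×(23.4−14.1) kPa·L = 5480 J.
ΔU = nCvΔT = 1.96×12.5×(849−512) = 8230 J.
Q = ΔU + W = nCpΔT = 13700 J.
State after step 1: P = 591 kPa, V = 23.4 L, T = 849 K.
Step 2 — Adiabatic: T₂/T₁ = (P₂/P₁)^((γ−1)/γ) ⇒ T₂ = 849×(4.72)^0.400 = 1580 K; V₂ = 9.21 L.
ΔU = nCvΔT = 1.96×12.5×(1580−849) = 17800 J.
Q = 0 for an adiabatic process, so W = −ΔU = -17800 J.
Net over both steps: W = -12300 J, Q = 13700 J, ΔU = 26100 J.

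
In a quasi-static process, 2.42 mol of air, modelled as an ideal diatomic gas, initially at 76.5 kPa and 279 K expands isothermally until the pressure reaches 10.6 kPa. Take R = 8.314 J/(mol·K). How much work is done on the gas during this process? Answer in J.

V₁ = nRT₁/P₁ = 2.42×8.314×279/76.5 = 73.4 L.
Isothermal: T stays 279 K; PV = const ⇒ V₂ = 530 L, P₂ = 10.6 kPa.
W = nRT ln(V₂/V₁) = 2.42×8.314×279×ln(7.22) = 11100 J.
Work done on the gas = −W_by = -11100 J.

-11100 J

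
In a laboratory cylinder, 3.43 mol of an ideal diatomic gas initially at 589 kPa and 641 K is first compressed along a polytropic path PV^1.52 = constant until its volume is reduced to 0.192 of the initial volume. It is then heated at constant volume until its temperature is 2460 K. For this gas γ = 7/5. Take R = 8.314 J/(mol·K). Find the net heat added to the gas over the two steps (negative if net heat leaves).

81900 J

V₁ = nRT₁/P₁ = 3.43×8.314×641/589 = 31.0 L.
Step 1 — Polytropic n=1.52: T₂ = T₁(V₁/V₂)^(n−1) = 641×(5.21)^0.52 = 1510 K; P₂ = P₁(V₁/V₂)^n = 7240 kPa.
W = (P₁V₁−P₂V₂)/(n−1) = (589×31.0−7240×5.96)/0.52 = -47800 J.
ΔU = nCvΔT = 3.43×20.8×(1510−641) = 62100 J.
Q = ΔU + W = 14300 J.
State after step 1: P = 7240 kPa, V = 5.96 L, T = 1510 K.
Step 2 — Isochoric: V stays 5.96 L; P/T = const ⇒ T₂ = 2460 K, P₂ = 11800 kPa.
W = 0 (no volume change).
ΔU = nCvΔT = 3.43×20.8×(2460−1510) = 67600 J.
Q = ΔU = 67600 J.
Net over both steps: W = -47800 J, Q = 81900 J, ΔU = 130000 J.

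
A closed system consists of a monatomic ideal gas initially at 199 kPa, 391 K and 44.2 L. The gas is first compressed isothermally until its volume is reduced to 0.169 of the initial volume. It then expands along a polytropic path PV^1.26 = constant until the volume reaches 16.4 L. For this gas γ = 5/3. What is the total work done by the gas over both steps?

-9380 J

n = P₁V₁/(RT₁) = 199×44.2/(8.314×391) = 2.71 mol.
Step 1 — Isothermal: T stays 391 K; PV = const ⇒ V₂ = 7.47 L, P₂ = 1180 kPa.
ΔU = 0 (ideal gas, T constant).
W = nRT ln(V₂/V₁) = 2.71×8.314×391×ln(0.169) = -15600 J.
Q = ΔU + W = -15600 J.
State after step 1: P = 1180 kPa, V = 7.47 L, T = 391 K.
Step 2 — Polytropic n=1.26: T₂ = T₁(V₁/V₂)^(n−1) = 391×(0.455)^0.26 = 319 K; P₂ = P₁(V₁/V₂)^n = 437 kPa.
W = (P₁V₁−P₂V₂)/(n−1) = (1180×7.47−437×16.4)/0.26 = 6260 J.
ΔU = nCvΔT = 2.71×12.5×(319−391) = -2440 J.
Q = ΔU + W = 3820 J.
Net over both steps: W = -9380 J, Q = -11800 J, ΔU = -2440 J.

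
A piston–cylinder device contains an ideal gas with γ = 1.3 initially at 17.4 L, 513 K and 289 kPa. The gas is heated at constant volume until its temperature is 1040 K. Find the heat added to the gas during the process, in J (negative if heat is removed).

17200 J

n = P₁V₁/(RT₁) = 289×17.4/(8.314×513) = 1.18 mol.
Isochoric: V stays 17.4 L; P/T = const ⇒ T₂ = 1040 K, P₂ = 586 kPa.
W = 0 (no volume change).
ΔU = nCvΔT = 1.18×27.7×(1040−513) = 17200 J.
Q = ΔU = 17200 J.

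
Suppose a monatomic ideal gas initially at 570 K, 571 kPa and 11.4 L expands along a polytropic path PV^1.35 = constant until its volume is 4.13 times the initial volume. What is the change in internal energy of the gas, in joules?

n = P₁V₁/(RT₁) = 571×11.4/(8.314×570) = 1.37 mol.
Polytropic n=1.35: T₂ = T₁(V₁/V₂)^(n−1) = 570×(0.242)^0.35 = 347 K; P₂ = P₁(V₁/V₂)^n = 84.2 kPa.
For an ideal gas ΔU = nCvΔT with Cv = (3/2)R = 12.5 J/(mol·K).
ΔU = 1.37×12.5×(347−570) = -3820 J.

-3820 J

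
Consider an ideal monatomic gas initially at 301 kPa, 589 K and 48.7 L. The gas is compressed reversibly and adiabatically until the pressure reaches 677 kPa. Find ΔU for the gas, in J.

8420 J

n = P₁V₁/(RT₁) = 301×48.7/(8.314×589) = 2.99 mol.
Adiabatic: T₂/T₁ = (P₂/P₁)^((γ−1)/γ) ⇒ T₂ = 589×(2.25)^0.400 = 815 K; V₂ = 29.9 L.
For an ideal gas ΔU = nCvΔT with Cv = (3/2)R = 12.5 J/(mol·K).
ΔU = 2.99×12.5×(815−589) = 8420 J.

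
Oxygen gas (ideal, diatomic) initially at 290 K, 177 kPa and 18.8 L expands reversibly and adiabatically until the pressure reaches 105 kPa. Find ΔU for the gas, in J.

-1150 J

n = P₁V₁/(RT₁) = 177×18.8/(8.314×290) = 1.38 mol.
Adiabatic: T₂/T₁ = (P₂/P₁)^((γ−1)/γ) ⇒ T₂ = 290×(0.593)^0.286 = 250 K; V₂ = 27.3 L.
For an ideal gas ΔU = nCvΔT with Cv = (5/2)R = 20.8 J/(mol·K).
ΔU = 1.38×20.8×(250−290) = -1150 J.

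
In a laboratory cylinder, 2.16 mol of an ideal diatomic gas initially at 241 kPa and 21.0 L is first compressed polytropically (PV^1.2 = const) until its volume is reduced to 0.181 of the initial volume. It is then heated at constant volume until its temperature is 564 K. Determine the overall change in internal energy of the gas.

T₁ = P₁V₁/(nR) = 241×21.0/(2.16×8.314) = 282 K.
Step 1 — Polytropic n=1.2: T₂ = T₁(V₁/V₂)^(n−1) = 282×(5.52)^0.20 = 397 K; P₂ = P₁(V₁/V₂)^n = 1870 kPa.
W = (P₁V₁−P₂V₂)/(n−1) = (241×21.0−1870×3.80)/0.20 = -10300 J.
ΔU = nCvΔT = 2.16×20.8×(397−282) = 5160 J.
Q = ΔU + W = -5160 J.
State after step 1: P = 1870 kPa, V = 3.80 L, T = 397 K.
Step 2 — Isochoric: V stays 3.80 L; P/T = const ⇒ T₂ = 564 K, P₂ = 2660 kPa.
W = 0 (no volume change).
ΔU = nCvΔT = 2.16×20.8×(564−397) = 7510 J.
Q = ΔU = 7510 J.
Net over both steps: W = -10300 J, Q = 2360 J, ΔU = 12700 J.

12700 J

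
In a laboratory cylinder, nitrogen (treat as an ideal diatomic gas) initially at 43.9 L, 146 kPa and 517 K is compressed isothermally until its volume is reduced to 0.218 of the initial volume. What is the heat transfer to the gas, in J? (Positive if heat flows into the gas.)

n = P₁V₁/(RT₁) = 146×43.9/(8.314×517) = 1.49 mol.
Isothermal: T stays 517 K; PV = const ⇒ V₂ = 9.57 L, P₂ = 670 kPa.
ΔU = 0 (ideal gas, T constant).
W = nRT ln(V₂/V₁) = 1.49×8.314×517×ln(0.218) = -9760 J.
Q = ΔU + W = -9760 J.

-9760 J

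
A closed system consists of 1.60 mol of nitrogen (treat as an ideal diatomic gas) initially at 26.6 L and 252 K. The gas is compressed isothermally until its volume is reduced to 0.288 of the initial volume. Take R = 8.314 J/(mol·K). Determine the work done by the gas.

-4170 J

P₁ = nRT₁/V₁ = 1.60×8.314×252/26.6 = 126 kPa.
Isothermal: T stays 252 K; PV = const ⇒ V₂ = 7.66 L, P₂ = 438 kPa.
W = nRT ln(V₂/V₁) = 1.60×8.314×252×ln(0.288) = -4170 J.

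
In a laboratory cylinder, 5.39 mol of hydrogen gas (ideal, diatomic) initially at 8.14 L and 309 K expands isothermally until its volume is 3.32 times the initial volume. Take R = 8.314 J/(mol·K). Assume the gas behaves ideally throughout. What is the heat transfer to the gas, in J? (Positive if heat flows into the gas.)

16600 J

P₁ = nRT₁/V₁ = 5.39×8.314×309/8.14 = 1700 kPa.
Isothermal: T stays 309 K; PV = const ⇒ V₂ = 27.0 L, P₂ = 512 kPa.
ΔU = 0 (ideal gas, T constant).
W = nRT ln(V₂/V₁) = 5.39×8.314×309×ln(3.32) = 16600 J.
Q = ΔU + W = 16600 J.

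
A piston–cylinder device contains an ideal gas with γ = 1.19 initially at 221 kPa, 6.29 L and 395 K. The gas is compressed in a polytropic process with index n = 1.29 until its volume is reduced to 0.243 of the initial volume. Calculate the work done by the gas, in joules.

n = P₁V₁/(RT₁) = 221×6.29/(8.314×395) = 0.423 mol.
Polytropic n=1.29: T₂ = T₁(V₁/V₂)^(n−1) = 395×(4.12)^0.29 = 595 K; P₂ = P₁(V₁/V₂)^n = 1370 kPa.
W = (P₁V₁−P₂V₂)/(n−1) = (221×6.29−1370×1.53)/0.29 = -2430 J.

-2430 J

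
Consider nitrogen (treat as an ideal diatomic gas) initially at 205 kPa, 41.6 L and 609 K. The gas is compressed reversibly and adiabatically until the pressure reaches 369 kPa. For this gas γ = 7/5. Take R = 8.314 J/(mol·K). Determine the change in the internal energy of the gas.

3900 J

n = P₁V₁/(RT₁) = 205×41.6/(8.314×609) = 1.68 mol.
Adiabatic: T₂/T₁ = (P₂/P₁)^((γ−1)/γ) ⇒ T₂ = 609×(1.80)^0.286 = 720 K; V₂ = 27.3 L.
For an ideal gas ΔU = nCvΔT with Cv = (5/2)R = 20.8 J/(mol·K).
ΔU = 1.68×20.8×(720−609) = 3900 J.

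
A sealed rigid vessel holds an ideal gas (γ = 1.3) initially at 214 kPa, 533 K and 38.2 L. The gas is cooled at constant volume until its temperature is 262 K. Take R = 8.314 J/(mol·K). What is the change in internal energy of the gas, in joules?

-13900 J

n = P₁V₁/(RT₁) = 214×38.2/(8.314×533) = 1.84 mol.
Isochoric: V stays 38.2 L; P/T = const ⇒ T₂ = 262 K, P₂ = 105 kPa.
For an ideal gas ΔU = nCvΔT with Cv = R/(γ−1) = 27.7 J/(mol·K).
ΔU = 1.84×27.7×(262−533) = -13900 J.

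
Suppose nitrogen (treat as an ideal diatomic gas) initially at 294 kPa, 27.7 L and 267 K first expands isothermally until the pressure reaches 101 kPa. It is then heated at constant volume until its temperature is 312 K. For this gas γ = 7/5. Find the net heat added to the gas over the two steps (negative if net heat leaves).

n = P₁V₁/(RT₁) = 294×27.7/(8.314×267) = 3.67 mol.
Step 1 — Isothermal: T stays 267 K; PV = const ⇒ V₂ = 80.6 L, P₂ = 101 kPa.
ΔU = 0 (ideal gas, T constant).
W = nRT ln(V₂/V₁) = 3.67×8.314×267×ln(2.91) = 8700 J.
Q = ΔU + W = 8700 J.
State after step 1: P = 101 kPa, V = 80.6 L, T = 267 K.
Step 2 — Isochoric: V stays 80.6 L; P/T = const ⇒ T₂ = 312 K, P₂ = 118 kPa.
W = 0 (no volume change).
ΔU = nCvΔT = 3.67×20.8×(312−267) = 3430 J.
Q = ΔU = 3430 J.
Net over both steps: W = 8700 J, Q = 12100 J, ΔU = 3430 J.

12100 J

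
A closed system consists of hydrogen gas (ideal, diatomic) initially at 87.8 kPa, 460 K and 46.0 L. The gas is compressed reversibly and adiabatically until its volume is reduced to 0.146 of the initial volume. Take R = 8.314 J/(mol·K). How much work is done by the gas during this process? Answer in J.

n = P₁V₁/(RT₁) = 87.8×46.0/(8.314×460) = 1.06 mol.
Adiabatic: TV^(γ−1) = const ⇒ T₂ = 460×(6.85)^0.400 = 993 K; PV^γ = const ⇒ P₂ = 1300 kPa.
ΔU = nCvΔT = 1.06×20.8×(993−460) = 11700 J.
Q = 0 for an adiabatic process, so W = −ΔU = -11700 J.

-11700 J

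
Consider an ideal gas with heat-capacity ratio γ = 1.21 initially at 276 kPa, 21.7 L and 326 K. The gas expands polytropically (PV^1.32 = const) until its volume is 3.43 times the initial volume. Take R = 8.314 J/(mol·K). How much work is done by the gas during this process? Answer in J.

6100 J

n = P₁V₁/(RT₁) = 276×21.7/(8.314×326) = 2.21 mol.
Polytropic n=1.32: T₂ = T₁(V₁/V₂)^(n−1) = 326×(0.292)^0.32 = 220 K; P₂ = P₁(V₁/V₂)^n = 54.2 kPa.
W = (P₁V₁−P₂V₂)/(n−1) = (276×21.7−54.2×74.4)/0.32 = 6100 J.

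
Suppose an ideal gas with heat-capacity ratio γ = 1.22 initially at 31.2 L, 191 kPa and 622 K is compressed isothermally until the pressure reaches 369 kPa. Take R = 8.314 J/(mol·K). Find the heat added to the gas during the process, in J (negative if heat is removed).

-3920 J

n = P₁V₁/(RT₁) = 191×31.2/(8.314×622) = 1.15 mol.
Isothermal: T stays 622 K; PV = const ⇒ V₂ = 16.1 L, P₂ = 369 kPa.
ΔU = 0 (ideal gas, T constant).
W = nRT ln(V₂/V₁) = 1.15×8.314×622×ln(0.518) = -3920 J.
Q = ΔU + W = -3920 J.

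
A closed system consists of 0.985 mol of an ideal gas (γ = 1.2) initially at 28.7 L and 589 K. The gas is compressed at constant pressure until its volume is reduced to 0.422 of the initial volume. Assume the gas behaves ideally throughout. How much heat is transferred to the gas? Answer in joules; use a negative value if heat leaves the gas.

-16700 J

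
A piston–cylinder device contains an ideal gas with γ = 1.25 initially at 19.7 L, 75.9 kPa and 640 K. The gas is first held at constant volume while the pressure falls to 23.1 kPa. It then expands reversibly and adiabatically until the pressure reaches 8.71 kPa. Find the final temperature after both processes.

160 K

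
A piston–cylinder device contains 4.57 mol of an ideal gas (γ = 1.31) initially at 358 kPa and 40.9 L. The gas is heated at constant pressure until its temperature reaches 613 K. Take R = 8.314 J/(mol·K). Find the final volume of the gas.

65.1 L

T₁ = P₁V₁/(nR) = 358×40.9/(4.57×8.314) = 385 K.
Isobaric: P stays 358 kPa; V/T = const ⇒ T₂ = 613 K, V₂ = 65.1 L.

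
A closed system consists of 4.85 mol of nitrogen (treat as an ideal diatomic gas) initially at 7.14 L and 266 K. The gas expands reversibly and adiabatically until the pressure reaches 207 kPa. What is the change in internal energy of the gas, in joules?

P₁ = nRT₁/V₁ = 4.85×8.314×266/7.14 = 1500 kPa.
Adiabatic: T₂/T₁ = (P₂/P₁)^((γ−1)/γ) ⇒ T₂ = 266×(0.138)^0.286 = 151 K; V₂ = 29.4 L.
For an ideal gas ΔU = nCvΔT with Cv = (5/2)R = 20.8 J/(mol·K).
ΔU = 4.85×20.8×(151−266) = -11600 J.

-11600 J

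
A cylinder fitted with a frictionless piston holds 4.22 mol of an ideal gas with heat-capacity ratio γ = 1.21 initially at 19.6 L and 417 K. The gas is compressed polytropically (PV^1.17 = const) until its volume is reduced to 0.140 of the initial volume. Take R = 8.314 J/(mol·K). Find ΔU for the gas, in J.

P₁ = nRT₁/V₁ = 4.22×8.314×417/19.6 = 746 kPa.
Polytropic n=1.17: T₂ = T₁(V₁/V₂)^(n−1) = 417×(7.14)^0.17 = 582 K; P₂ = P₁(V₁/V₂)^n = 7450 kPa.
For an ideal gas ΔU = nCvΔT with Cv = R/(γ−1) = 39.6 J/(mol·K).
ΔU = 4.22×39.6×(582−417) = 27700 J.

27700 J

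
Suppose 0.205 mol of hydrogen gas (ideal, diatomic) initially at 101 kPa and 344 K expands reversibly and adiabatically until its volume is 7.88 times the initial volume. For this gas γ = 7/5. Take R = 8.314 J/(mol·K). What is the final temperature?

V₁ = nRT₁/P₁ = 0.205×8.314×344/101 = 5.80 L.
Adiabatic: TV^(γ−1) = const ⇒ T₂ = 344×(0.127)^0.400 = 151 K; PV^γ = const ⇒ P₂ = 5.61 kPa.

151 K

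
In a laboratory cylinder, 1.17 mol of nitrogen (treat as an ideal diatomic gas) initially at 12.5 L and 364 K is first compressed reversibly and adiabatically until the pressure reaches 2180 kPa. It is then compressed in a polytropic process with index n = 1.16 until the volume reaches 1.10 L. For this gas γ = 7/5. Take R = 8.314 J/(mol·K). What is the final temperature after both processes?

762 K

P₁ = nRT₁/V₁ = 1.17×8.314×364/12.5 = 283 kPa.
Step 1 — Adiabatic: T₂/T₁ = (P₂/P₁)^((γ−1)/γ) ⇒ T₂ = 364×(7.70)^0.286 = 652 K; V₂ = 2.91 L.
ΔU = nCvΔT = 1.17×20.8×(652−364) = 7010 J.
Q = 0 for an adiabatic process, so W = −ΔU = -7010 J.
State after step 1: P = 2180 kPa, V = 2.91 L, T = 652 K.
Step 2 — Polytropic n=1.16: T₂ = T₁(V₁/V₂)^(n−1) = 652×(2.65)^0.16 = 762 K; P₂ = P₁(V₁/V₂)^n = 6740 kPa.
W = (P₁V₁−P₂V₂)/(n−1) = (2180×2.91−6740×1.10)/0.16 = -6680 J.
ΔU = nCvΔT = 1.17×20.8×(762−652) = 2670 J.
Q = ΔU + W = -4010 J.
Net over both steps: W = -13700 J, Q = -4010 J, ΔU = 9680 J.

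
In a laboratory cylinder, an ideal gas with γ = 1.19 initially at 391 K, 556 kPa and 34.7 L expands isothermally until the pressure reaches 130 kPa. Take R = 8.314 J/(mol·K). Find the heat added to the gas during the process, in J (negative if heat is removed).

28000 J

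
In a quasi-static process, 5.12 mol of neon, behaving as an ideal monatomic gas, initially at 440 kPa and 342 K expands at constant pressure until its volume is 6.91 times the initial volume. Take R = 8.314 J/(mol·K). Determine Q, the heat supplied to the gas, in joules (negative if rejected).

215000 J

V₁ = nRT₁/P₁ = 5.12×8.314×342/440 = 33.1 L.
Isobaric: P stays 440 kPa; V/T = const ⇒ T₂ = 2360 K, V₂ = 229 L.
W = PΔV = 440×(229−33.1) kPa·L = 86000 J.
ΔU = nCvΔT = 5.12×12.5×(2360−342) = 129000 J.
Q = ΔU + W = nCpΔT = 215000 J.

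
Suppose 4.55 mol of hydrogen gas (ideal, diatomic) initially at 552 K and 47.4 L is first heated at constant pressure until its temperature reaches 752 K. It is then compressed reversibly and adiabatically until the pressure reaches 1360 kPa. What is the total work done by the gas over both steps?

P₁ = nRT₁/V₁ = 4.55×8.314×552/47.4 = 441 kPa.
Step 1 — Isobaric: P stays 441 kPa; V/T = const ⇒ T₂ = 752 K, V₂ = 64.6 L.
W = PΔV = 441×(64.6−47.4) kPa·L = 7570 J.
ΔU = nCvΔT = 4.55×20.8×(752−552) = 18900 J.
Q = ΔU + W = nCpΔT = 26500 J.
State after step 1: P = 441 kPa, V = 64.6 L, T = 752 K.
Step 2 — Adiabatic: T₂/T₁ = (P₂/P₁)^((γ−1)/γ) ⇒ T₂ = 752×(3.09)^0.286 = 1040 K; V₂ = 28.9 L.
ΔU = nCvΔT = 4.55×20.8×(1040−752) = 27000 J.
Q = 0 for an adiabatic process, so W = −ΔU = -27000 J.
Net over both steps: W = -19500 J, Q = 26500 J, ΔU = 45900 J.

-19500 J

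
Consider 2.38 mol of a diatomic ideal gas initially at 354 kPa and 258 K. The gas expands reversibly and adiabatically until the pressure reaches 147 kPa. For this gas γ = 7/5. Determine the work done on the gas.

-2830 J

V₁ = nRT₁/P₁ = 2.38×8.314×258/354 = 14.4 L.
Adiabatic: T₂/T₁ = (P₂/P₁)^((γ−1)/γ) ⇒ T₂ = 258×(0.415)^0.286 = 201 K; V₂ = 27.0 L.
ΔU = nCvΔT = 2.38×20.8×(201−258) = -2830 J.
Q = 0 for an adiabatic process, so W = −ΔU = 2830 J.
Work done on the gas = −W_by = -2830 J.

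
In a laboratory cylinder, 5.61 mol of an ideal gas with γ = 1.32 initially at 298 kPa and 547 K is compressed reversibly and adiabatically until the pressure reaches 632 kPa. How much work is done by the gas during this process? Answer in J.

-15900 J

V₁ = nRT₁/P₁ = 5.61×8.314×547/298 = 85.6 L.
Adiabatic: T₂/T₁ = (P₂/P₁)^((γ−1)/γ) ⇒ T₂ = 547×(2.12)^0.242 = 656 K; V₂ = 48.4 L.
ΔU = nCvΔT = 5.61×26.0×(656−547) = 15900 J.
Q = 0 for an adiabatic process, so W = −ΔU = -15900 J.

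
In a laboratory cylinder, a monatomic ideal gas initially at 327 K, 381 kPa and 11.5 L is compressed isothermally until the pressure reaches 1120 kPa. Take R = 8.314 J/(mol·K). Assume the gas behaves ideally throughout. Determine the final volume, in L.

3.91 L

Isothermal: T stays 327 K; PV = const ⇒ V₂ = 3.91 L, P₂ = 1120 kPa.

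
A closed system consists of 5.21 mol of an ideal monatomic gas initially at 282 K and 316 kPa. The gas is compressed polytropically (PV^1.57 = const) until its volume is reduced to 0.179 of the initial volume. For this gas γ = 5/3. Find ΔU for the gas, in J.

30500 J

V₁ = nRT₁/P₁ = 5.21×8.314×282/316 = 38.7 L.
Polytropic n=1.57: T₂ = T₁(V₁/V₂)^(n−1) = 282×(5.59)^0.57 = 752 K; P₂ = P₁(V₁/V₂)^n = 4710 kPa.
For an ideal gas ΔU = nCvΔT with Cv = (3/2)R = 12.5 J/(mol·K).
ΔU = 5.21×12.5×(752−282) = 30500 J.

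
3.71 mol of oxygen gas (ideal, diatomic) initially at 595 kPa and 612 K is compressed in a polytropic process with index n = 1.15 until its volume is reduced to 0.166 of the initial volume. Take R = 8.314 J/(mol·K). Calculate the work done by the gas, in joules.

-38900 J

V₁ = nRT₁/P₁ = 3.71×8.314×612/595 = 31.7 L.
Polytropic n=1.15: T₂ = T₁(V₁/V₂)^(n−1) = 612×(6.02)^0.15 = 801 K; P₂ = P₁(V₁/V₂)^n = 4690 kPa.
W = (P₁V₁−P₂V₂)/(n−1) = (595×31.7−4690×5.27)/0.15 = -38900 J.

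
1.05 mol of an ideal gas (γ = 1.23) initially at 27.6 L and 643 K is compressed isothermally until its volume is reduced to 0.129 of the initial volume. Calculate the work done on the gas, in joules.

P₁ = nRT₁/V₁ = 1.05×8.314×643/27.6 = 203 kPa.
Isothermal: T stays 643 K; PV = const ⇒ V₂ = 3.56 L, P₂ = 1580 kPa.
W = nRT ln(V₂/V₁) = 1.05×8.314×643×ln(0.129) = -11500 J.
Work done on the gas = −W_by = 11500 J.

11500 J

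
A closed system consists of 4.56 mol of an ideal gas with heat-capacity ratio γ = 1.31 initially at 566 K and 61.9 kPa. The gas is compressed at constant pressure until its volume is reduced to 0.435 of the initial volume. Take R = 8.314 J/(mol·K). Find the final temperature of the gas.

V₁ = nRT₁/P₁ = 4.56×8.314×566/61.9 = 347 L.
Isobaric: P stays 61.9 kPa; V/T = const ⇒ T₂ = 246 K, V₂ = 151 L.

246 K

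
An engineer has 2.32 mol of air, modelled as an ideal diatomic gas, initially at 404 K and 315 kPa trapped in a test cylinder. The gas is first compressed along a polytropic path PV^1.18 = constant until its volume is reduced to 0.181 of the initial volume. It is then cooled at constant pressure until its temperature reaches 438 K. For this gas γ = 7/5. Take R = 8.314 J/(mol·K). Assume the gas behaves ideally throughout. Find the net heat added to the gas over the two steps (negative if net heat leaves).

-16100 J

V₁ = nRT₁/P₁ = 2.32×8.314×404/315 = 24.7 L.
Step 1 — Polytropic n=1.18: T₂ = T₁(V₁/V₂)^(n−1) = 404×(5.52)^0.18 = 550 K; P₂ = P₁(V₁/V₂)^n = 2370 kPa.
W = (P₁V₁−P₂V₂)/(n−1) = (315×24.7−2370×4.48)/0.18 = -15600 J.
ΔU = nCvΔT = 2.32×20.8×(550−404) = 7020 J.
Q = ΔU + W = -8580 J.
State after step 1: P = 2370 kPa, V = 4.48 L, T = 550 K.
Step 2 — Isobaric: P stays 2370 kPa; V/T = const ⇒ T₂ = 438 K, V₂ = 3.57 L.
W = PΔV = 2370×(3.57−4.48) kPa·L = -2150 J.
ΔU = nCvΔT = 2.32×20.8×(438−550) = -5380 J.
Q = ΔU + W = nCpΔT = -7530 J.
Net over both steps: W = -17700 J, Q = -16100 J, ΔU = 1640 J.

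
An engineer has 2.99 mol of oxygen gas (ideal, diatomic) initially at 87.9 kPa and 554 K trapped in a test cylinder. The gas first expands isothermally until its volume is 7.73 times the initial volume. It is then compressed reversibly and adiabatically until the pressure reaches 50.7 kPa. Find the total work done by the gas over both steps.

9820 J

V₁ = nRT₁/P₁ = 2.99×8.314×554/87.9 = 157 L.
Step 1 — Isothermal: T stays 554 K; PV = const ⇒ V₂ = 1210 L, P₂ = 11.4 kPa.
ΔU = 0 (ideal gas, T constant).
W = nRT ln(V₂/V₁) = 2.99×8.314×554×ln(7.73) = 28200 J.
Q = ΔU + W = 28200 J.
State after step 1: P = 11.4 kPa, V = 1210 L, T = 554 K.
Step 2 — Adiabatic: T₂/T₁ = (P₂/P₁)^((γ−1)/γ) ⇒ T₂ = 554×(4.46)^0.286 = 849 K; V₂ = 416 L.
ΔU = nCvΔT = 2.99×20.8×(849−554) = 18300 J.
Q = 0 for an adiabatic process, so W = −ΔU = -18300 J.
Net over both steps: W = 9820 J, Q = 28200 J, ΔU = 18300 J.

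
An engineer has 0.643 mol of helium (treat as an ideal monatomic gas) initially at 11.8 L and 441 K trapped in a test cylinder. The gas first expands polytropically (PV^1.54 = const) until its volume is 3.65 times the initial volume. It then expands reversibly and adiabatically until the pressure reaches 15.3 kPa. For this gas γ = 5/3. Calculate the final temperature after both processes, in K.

174 K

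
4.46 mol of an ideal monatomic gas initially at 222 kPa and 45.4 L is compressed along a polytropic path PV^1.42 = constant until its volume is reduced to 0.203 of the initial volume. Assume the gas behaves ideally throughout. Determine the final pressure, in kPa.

T₁ = P₁V₁/(nR) = 222×45.4/(4.46×8.314) = 272 K.
Polytropic n=1.42: T₂ = T₁(V₁/V₂)^(n−1) = 272×(4.93)^0.42 = 531 K; P₂ = P₁(V₁/V₂)^n = 2140 kPa.

2140 kPa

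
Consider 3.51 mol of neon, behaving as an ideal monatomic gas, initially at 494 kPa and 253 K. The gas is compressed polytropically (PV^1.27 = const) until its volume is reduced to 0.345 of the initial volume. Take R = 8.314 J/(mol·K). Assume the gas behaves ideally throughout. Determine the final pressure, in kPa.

1910 kPa

V₁ = nRT₁/P₁ = 3.51×8.314×253/494 = 14.9 L.
Polytropic n=1.27: T₂ = T₁(V₁/V₂)^(n−1) = 253×(2.90)^0.27 = 337 K; P₂ = P₁(V₁/V₂)^n = 1910 kPa.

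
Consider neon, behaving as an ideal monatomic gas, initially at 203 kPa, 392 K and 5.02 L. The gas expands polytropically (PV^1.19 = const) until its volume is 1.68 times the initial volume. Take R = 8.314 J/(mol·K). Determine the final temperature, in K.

Polytropic n=1.19: T₂ = T₁(V₁/V₂)^(n−1) = 392×(0.595)^0.19 = 355 K; P₂ = P₁(V₁/V₂)^n = 109 kPa.

355 K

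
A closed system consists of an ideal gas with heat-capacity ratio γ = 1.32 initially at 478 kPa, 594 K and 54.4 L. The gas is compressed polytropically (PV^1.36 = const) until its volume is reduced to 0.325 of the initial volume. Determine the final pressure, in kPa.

2200 kPa

Polytropic n=1.36: T₂ = T₁(V₁/V₂)^(n−1) = 594×(3.08)^0.36 = 890 K; P₂ = P₁(V₁/V₂)^n = 2200 kPa.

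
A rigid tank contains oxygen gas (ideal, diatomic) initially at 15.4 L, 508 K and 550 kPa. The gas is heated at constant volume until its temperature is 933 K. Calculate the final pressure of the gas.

Isochoric: V stays 15.4 L; P/T = const ⇒ T₂ = 933 K, P₂ = 1010 kPa.

1010 kPa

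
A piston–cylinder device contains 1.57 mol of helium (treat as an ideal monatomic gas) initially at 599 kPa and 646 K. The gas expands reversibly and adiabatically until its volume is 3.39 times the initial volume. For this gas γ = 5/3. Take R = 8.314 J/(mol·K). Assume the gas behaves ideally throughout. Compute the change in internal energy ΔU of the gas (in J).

-7040 J

V₁ = nRT₁/P₁ = 1.57×8.314×646/599 = 14.1 L.
Adiabatic: TV^(γ−1) = const ⇒ T₂ = 646×(0.295)^0.667 = 286 K; PV^γ = const ⇒ P₂ = 78.3 kPa.
For an ideal gas ΔU = nCvΔT with Cv = (3/2)R = 12.5 J/(mol·K).
ΔU = 1.57×12.5×(286−646) = -7040 J.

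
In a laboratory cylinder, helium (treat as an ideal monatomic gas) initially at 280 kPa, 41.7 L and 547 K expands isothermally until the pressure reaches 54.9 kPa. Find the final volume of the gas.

213 L

Isothermal: T stays 547 K; PV = const ⇒ V₂ = 213 L, P₂ = 54.9 kPa.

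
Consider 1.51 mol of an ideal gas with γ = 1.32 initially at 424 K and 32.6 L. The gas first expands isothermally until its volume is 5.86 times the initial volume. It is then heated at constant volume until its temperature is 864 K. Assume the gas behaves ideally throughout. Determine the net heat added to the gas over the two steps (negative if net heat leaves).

P₁ = nRT₁/V₁ = 1.51×8.314×424/32.6 = 163 kPa.
Step 1 — Isothermal: T stays 424 K; PV = const ⇒ V₂ = 191 L, P₂ = 27.9 kPa.
ΔU = 0 (ideal gas, T constant).
W = nRT ln(V₂/V₁) = 1.51×8.314×424×ln(5.86) = 9410 J.
Q = ΔU + W = 9410 J.
State after step 1: P = 27.9 kPa, V = 191 L, T = 424 K.
Step 2 — Isochoric: V stays 191 L; P/T = const ⇒ T₂ = 864 K, P₂ = 56.8 kPa.
W = 0 (no volume change).
ΔU = nCvΔT = 1.51×26.0×(864−424) = 17300 J.
Q = ΔU = 17300 J.
Net over both steps: W = 9410 J, Q = 26700 J, ΔU = 17300 J.

26700 J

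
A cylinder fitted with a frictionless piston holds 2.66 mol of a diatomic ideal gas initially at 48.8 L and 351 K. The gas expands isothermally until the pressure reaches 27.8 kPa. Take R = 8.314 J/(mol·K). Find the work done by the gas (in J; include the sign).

13500 J

P₁ = nRT₁/V₁ = 2.66×8.314×351/48.8 = 159 kPa.
Isothermal: T stays 351 K; PV = const ⇒ V₂ = 279 L, P₂ = 27.8 kPa.
W = nRT ln(V₂/V₁) = 2.66×8.314×351×ln(5.72) = 13500 J.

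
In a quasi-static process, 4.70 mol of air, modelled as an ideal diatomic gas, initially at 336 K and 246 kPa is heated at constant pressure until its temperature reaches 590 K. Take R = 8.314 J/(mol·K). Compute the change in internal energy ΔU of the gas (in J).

V₁ = nRT₁/P₁ = 4.70×8.314×336/246 = 53.4 L.
Isobaric: P stays 246 kPa; V/T = const ⇒ T₂ = 590 K, V₂ = 93.7 L.
For an ideal gas ΔU = nCvΔT with Cv = (5/2)R = 20.8 J/(mol·K).
ΔU = 4.70×20.8×(590−336) = 24800 J.

24800 J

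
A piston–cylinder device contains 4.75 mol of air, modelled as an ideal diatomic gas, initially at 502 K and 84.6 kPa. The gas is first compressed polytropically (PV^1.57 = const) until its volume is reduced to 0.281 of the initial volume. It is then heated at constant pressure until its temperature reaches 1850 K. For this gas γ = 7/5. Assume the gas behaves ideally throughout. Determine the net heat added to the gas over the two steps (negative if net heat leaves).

128000 J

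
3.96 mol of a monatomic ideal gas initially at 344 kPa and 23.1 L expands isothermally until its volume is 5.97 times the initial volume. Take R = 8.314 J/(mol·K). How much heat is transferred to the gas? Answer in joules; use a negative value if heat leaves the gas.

14200 J

T₁ = P₁V₁/(nR) = 344×23.1/(3.96×8.314) = 241 K.
Isothermal: T stays 241 K; PV = const ⇒ V₂ = 138 L, P₂ = 57.6 kPa.
ΔU = 0 (ideal gas, T constant).
W = nRT ln(V₂/V₁) = 3.96×8.314×241×ln(5.97) = 14200 J.
Q = ΔU + W = 14200 J.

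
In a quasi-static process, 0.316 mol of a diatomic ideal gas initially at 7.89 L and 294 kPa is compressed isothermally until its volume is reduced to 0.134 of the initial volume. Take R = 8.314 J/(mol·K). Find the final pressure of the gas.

T₁ = P₁V₁/(nR) = 294×7.89/(0.316×8.314) = 883 K.
Isothermal: T stays 883 K; PV = const ⇒ V₂ = 1.06 L, P₂ = 2190 kPa.

2190 kPa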